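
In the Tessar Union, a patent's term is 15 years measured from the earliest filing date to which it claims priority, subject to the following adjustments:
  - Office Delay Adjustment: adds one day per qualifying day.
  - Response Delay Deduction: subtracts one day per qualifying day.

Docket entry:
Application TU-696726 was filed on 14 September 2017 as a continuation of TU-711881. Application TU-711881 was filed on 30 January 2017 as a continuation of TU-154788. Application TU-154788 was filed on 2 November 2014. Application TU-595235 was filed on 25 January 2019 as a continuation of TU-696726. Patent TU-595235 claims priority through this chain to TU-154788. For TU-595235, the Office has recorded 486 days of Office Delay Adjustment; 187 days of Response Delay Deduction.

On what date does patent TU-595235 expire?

2030-08-28

Earliest priority filing: 2 November 2014.
Base term: 2 November 2014 + 15 years → 2 November 2029.
Office Delay Adjustment: +486 days → 3 March 2031.
Response Delay Deduction: −187 days → 28 August 2030.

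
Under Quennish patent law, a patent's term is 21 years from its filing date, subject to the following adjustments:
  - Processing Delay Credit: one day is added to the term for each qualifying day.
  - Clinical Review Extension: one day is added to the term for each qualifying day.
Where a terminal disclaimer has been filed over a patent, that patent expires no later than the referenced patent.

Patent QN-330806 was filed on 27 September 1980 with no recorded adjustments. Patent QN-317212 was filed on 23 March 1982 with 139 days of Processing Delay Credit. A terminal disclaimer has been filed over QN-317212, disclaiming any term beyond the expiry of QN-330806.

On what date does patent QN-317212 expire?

2001-09-27

Natural term of QN-317212:
  Base: filing + 21 years → 23 March 2003.
  Processing Delay Credit: +139 days → 9 August 2003.
Expiry of referenced patent QN-330806:
  Base: filing + 21 years → 27 September 2001.
Terminal disclaimer: QN-317212 expires on the earlier of 9 August 2003 and 27 September 2001.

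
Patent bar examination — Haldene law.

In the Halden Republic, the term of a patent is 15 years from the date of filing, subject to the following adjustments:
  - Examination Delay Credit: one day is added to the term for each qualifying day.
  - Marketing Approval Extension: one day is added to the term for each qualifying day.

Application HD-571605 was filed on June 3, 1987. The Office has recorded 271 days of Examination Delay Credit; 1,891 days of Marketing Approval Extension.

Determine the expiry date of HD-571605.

May 4, 2008

Base term: filing date + 15 years → 3 June 2002.
Examination Delay Credit: +271 days → 1 March 2003.
Marketing Approval Extension: +1891 days → 4 May 2008.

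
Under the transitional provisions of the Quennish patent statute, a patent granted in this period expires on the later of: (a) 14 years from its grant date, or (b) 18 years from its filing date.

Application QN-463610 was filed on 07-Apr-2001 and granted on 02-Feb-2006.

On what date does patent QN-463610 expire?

(a) grant + 14 years → 2 February 2020.
(b) filing + 18 years → 7 April 2019.
Later of the two: 2 February 2020.

February 2, 2020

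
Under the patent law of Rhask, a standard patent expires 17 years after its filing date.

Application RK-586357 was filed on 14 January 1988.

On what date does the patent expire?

Filing date + 17 years → 14 January 2005.

January 14, 2005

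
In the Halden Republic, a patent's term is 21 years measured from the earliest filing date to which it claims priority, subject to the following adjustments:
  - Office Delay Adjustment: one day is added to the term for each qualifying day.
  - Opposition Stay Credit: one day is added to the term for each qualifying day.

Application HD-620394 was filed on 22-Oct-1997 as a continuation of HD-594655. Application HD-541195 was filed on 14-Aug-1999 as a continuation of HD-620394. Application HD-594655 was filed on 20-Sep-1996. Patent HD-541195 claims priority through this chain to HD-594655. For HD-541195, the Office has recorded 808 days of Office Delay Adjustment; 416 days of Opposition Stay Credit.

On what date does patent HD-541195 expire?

January 26, 2021

Earliest priority filing: 20 September 1996.
Base term: 20 September 1996 + 21 years → 20 September 2017.
Office Delay Adjustment: +808 days → 7 December 2019.
Opposition Stay Credit: +416 days → 26 January 2021.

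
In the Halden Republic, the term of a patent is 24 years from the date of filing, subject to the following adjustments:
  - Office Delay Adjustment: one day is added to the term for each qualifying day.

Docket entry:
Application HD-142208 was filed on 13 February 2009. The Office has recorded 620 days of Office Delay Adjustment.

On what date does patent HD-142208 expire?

Base term: filing date + 24 years → 13 February 2033.
Office Delay Adjustment: +620 days → 26 October 2034.

October 26, 2034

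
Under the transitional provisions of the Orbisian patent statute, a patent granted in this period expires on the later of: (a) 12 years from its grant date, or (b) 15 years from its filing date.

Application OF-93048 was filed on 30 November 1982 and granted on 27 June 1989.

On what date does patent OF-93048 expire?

(a) grant + 12 years → 27 June 2001.
(b) filing + 15 years → 30 November 1997.
Later of the two: 27 June 2001.

2001-06-27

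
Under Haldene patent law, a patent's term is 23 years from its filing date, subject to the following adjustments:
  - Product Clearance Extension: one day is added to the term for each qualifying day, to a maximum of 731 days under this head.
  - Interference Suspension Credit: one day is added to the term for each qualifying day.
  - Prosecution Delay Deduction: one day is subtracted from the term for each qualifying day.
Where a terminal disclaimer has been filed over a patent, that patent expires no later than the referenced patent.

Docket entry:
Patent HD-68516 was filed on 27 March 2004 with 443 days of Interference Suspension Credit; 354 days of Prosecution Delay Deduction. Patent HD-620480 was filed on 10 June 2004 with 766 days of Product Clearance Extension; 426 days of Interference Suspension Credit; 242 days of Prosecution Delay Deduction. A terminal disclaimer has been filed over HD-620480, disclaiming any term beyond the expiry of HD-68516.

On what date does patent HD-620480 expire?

2027-06-24

Natural term of HD-620480:
  Base: filing + 23 years → 10 June 2027.
  Product Clearance Extension: 766 days claimed exceeds the 731-day cap, so +731 days → 10 June 2029.
  Interference Suspension Credit: +426 days → 10 August 2030.
  Prosecution Delay Deduction: −242 days → 11 December 2029.
Expiry of referenced patent HD-68516:
  Base: filing + 23 years → 27 March 2027.
  Interference Suspension Credit: +443 days → 12 June 2028.
  Prosecution Delay Deduction: −354 days → 24 June 2027.
Terminal disclaimer: HD-620480 expires on the earlier of 11 December 2029 and 24 June 2027.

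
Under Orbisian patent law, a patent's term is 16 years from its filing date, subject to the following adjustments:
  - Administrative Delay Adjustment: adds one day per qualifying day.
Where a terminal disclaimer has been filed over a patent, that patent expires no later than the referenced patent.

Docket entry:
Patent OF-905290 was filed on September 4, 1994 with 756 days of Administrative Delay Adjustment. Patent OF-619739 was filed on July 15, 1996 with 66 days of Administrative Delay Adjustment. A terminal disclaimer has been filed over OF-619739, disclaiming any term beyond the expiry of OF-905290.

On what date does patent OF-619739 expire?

Natural term of OF-619739:
  Base: filing + 16 years → 15 July 2012.
  Administrative Delay Adjustment: +66 days → 19 September 2012.
Expiry of referenced patent OF-905290:
  Base: filing + 16 years → 4 September 2010.
  Administrative Delay Adjustment: +756 days → 29 September 2012.
Terminal disclaimer: OF-619739 expires on the earlier of 19 September 2012 and 29 September 2012.

September 19, 2012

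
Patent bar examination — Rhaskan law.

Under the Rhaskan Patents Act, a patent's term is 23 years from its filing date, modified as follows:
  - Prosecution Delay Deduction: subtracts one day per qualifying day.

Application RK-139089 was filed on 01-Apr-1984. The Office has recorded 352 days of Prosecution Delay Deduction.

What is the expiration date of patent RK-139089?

Base term: filing date + 23 years → 1 April 2007.
Prosecution Delay Deduction: −352 days → 14 April 2006.

April 14, 2006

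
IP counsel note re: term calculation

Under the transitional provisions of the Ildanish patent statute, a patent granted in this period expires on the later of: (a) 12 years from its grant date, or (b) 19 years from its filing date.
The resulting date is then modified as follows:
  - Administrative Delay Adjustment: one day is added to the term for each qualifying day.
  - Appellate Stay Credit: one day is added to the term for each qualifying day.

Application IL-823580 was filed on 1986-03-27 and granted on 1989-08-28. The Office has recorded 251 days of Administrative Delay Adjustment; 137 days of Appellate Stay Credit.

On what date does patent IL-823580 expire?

(a) grant + 12 years → 28 August 2001.
(b) filing + 19 years → 27 March 2005.
Later of the two: 27 March 2005.
Administrative Delay Adjustment: +251 days → 3 December 2005.
Appellate Stay Credit: +137 days → 19 April 2006.

April 19, 2006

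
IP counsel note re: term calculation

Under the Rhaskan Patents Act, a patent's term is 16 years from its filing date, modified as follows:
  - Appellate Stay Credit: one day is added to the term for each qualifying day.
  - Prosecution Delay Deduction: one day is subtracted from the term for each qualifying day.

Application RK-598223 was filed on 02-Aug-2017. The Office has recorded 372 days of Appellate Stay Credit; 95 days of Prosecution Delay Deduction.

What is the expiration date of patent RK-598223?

Base term: filing date + 16 years → 2 August 2033.
Appellate Stay Credit: +372 days → 9 August 2034.
Prosecution Delay Deduction: −95 days → 6 May 2034.

2034-05-06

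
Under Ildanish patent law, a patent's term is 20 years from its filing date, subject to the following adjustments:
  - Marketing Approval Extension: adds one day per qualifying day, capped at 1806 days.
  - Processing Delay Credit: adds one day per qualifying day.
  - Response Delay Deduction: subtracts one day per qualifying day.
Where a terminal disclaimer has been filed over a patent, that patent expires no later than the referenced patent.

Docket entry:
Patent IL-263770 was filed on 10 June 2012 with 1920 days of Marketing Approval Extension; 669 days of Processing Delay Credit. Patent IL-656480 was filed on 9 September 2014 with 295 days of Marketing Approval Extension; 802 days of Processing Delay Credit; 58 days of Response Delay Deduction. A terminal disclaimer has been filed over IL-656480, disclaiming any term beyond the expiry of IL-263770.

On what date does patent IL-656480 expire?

2037-07-14

Natural term of IL-656480:
  Base: filing + 20 years → 9 September 2034.
  Marketing Approval Extension: 295 days (within the 1806-day cap) → +295 days → 1 July 2035.
  Processing Delay Credit: +802 days → 10 September 2037.
  Response Delay Deduction: −58 days → 14 July 2037.
Expiry of referenced patent IL-263770:
  Base: filing + 20 years → 10 June 2032.
  Marketing Approval Extension: 1920 days claimed exceeds the 1806-day cap, so +1806 days → 21 May 2037.
  Processing Delay Credit: +669 days → 21 March 2039.
Terminal disclaimer: IL-656480 expires on the earlier of 14 July 2037 and 21 March 2039.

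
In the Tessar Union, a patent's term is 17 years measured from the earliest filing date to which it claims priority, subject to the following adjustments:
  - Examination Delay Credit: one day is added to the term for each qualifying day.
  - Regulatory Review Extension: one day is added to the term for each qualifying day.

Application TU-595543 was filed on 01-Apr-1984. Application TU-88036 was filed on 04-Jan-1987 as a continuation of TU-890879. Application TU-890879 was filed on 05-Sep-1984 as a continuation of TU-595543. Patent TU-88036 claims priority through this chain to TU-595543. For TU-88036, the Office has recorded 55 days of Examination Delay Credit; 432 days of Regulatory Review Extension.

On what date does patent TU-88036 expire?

August 1, 2002

Earliest priority filing: 1 April 1984.
Base term: 1 April 1984 + 17 years → 1 April 2001.
Examination Delay Credit: +55 days → 26 May 2001.
Regulatory Review Extension: +432 days → 1 August 2002.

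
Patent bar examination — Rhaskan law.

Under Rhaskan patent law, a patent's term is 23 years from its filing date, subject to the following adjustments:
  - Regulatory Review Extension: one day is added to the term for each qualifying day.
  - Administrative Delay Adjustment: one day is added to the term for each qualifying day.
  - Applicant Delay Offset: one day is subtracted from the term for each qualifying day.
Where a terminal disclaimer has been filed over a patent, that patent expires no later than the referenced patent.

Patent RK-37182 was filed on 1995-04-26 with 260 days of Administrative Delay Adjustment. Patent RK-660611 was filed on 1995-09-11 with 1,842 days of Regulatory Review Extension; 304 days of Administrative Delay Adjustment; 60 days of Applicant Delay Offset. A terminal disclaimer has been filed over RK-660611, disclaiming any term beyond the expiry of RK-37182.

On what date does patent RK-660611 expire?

Natural term of RK-660611:
  Base: filing + 23 years → 11 September 2018.
  Regulatory Review Extension: +1842 days → 27 September 2023.
  Administrative Delay Adjustment: +304 days → 27 July 2024.
  Applicant Delay Offset: −60 days → 28 May 2024.
Expiry of referenced patent RK-37182:
  Base: filing + 23 years → 26 April 2018.
  Administrative Delay Adjustment: +260 days → 11 January 2019.
Terminal disclaimer: RK-660611 expires on the earlier of 28 May 2024 and 11 January 2019.

2019-01-11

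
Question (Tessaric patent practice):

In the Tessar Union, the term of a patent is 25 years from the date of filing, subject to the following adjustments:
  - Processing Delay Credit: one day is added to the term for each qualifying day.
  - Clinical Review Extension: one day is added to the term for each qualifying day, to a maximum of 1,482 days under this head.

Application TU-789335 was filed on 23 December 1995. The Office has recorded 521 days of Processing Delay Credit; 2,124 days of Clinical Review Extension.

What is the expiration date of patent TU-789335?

Base term: filing date + 25 years → 23 December 2020.
Processing Delay Credit: +521 days → 28 May 2022.
Clinical Review Extension: 2124 days claimed exceeds the 1482-day cap, so +1482 days → 18 June 2026.

June 18, 2026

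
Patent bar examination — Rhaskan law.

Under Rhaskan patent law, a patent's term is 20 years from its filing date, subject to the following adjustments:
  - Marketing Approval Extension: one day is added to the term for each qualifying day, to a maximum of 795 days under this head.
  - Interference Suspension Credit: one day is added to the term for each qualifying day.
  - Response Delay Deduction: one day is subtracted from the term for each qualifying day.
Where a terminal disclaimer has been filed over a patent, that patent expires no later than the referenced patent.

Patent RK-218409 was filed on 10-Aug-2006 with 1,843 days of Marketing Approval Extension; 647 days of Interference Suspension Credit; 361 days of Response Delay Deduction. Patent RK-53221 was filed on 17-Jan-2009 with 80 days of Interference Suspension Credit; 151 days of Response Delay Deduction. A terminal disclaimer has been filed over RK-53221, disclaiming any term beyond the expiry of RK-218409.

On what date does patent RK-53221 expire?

Natural term of RK-53221:
  Base: filing + 20 years → 17 January 2029.
  Interference Suspension Credit: +80 days → 7 April 2029.
  Response Delay Deduction: −151 days → 7 November 2028.
Expiry of referenced patent RK-218409:
  Base: filing + 20 years → 10 August 2026.
  Marketing Approval Extension: 1843 days claimed exceeds the 795-day cap, so +795 days → 13 October 2028.
  Interference Suspension Credit: +647 days → 22 July 2030.
  Response Delay Deduction: −361 days → 26 July 2029.
Terminal disclaimer: RK-53221 expires on the earlier of 7 November 2028 and 26 July 2029.

November 7, 2028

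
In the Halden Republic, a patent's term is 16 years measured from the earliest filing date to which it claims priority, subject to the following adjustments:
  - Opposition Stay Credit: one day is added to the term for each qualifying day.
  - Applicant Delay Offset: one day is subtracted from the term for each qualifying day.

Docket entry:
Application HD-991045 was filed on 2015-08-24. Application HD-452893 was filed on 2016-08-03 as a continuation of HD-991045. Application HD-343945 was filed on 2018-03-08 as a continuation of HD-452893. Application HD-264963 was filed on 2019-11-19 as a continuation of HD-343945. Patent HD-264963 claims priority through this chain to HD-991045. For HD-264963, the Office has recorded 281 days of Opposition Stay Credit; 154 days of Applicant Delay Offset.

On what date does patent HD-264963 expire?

December 29, 2031

Earliest priority filing: 24 August 2015.
Base term: 24 August 2015 + 16 years → 24 August 2031.
Opposition Stay Credit: +281 days → 31 May 2032.
Applicant Delay Offset: −154 days → 29 December 2031.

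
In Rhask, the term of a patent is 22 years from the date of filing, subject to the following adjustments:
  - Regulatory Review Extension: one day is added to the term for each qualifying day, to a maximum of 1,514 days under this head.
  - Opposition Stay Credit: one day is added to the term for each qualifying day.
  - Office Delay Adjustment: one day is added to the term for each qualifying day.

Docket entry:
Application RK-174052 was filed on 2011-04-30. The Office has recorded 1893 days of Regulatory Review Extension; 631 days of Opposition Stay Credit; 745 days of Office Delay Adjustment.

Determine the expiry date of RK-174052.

March 29, 2041

Base term: filing date + 22 years → 30 April 2033.
Regulatory Review Extension: 1893 days claimed exceeds the 1514-day cap, so +1514 days → 22 June 2037.
Opposition Stay Credit: +631 days → 15 March 2039.
Office Delay Adjustment: +745 days → 29 March 2041.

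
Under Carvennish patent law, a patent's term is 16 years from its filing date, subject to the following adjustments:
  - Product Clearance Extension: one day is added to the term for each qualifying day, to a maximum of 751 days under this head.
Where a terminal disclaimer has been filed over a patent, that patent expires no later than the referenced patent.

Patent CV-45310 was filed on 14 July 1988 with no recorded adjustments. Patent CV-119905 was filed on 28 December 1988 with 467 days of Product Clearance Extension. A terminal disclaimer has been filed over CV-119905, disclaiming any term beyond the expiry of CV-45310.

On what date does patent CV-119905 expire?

2004-07-14

Natural term of CV-119905:
  Base: filing + 16 years → 28 December 2004.
  Product Clearance Extension: 467 days (within the 751-day cap) → +467 days → 9 April 2006.
Expiry of referenced patent CV-45310:
  Base: filing + 16 years → 14 July 2004.
Terminal disclaimer: CV-119905 expires on the earlier of 9 April 2006 and 14 July 2004.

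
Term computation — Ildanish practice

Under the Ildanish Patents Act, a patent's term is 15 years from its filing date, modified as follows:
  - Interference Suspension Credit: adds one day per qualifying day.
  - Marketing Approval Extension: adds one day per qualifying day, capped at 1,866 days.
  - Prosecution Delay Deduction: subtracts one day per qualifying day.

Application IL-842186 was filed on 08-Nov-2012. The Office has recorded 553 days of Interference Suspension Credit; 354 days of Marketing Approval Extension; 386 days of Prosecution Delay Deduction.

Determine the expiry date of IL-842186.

Base term: filing date + 15 years → 8 November 2027.
Interference Suspension Credit: +553 days → 14 May 2029.
Marketing Approval Extension: 354 days (within the 1866-day cap) → +354 days → 3 May 2030.
Prosecution Delay Deduction: −386 days → 12 April 2029.

April 12, 2029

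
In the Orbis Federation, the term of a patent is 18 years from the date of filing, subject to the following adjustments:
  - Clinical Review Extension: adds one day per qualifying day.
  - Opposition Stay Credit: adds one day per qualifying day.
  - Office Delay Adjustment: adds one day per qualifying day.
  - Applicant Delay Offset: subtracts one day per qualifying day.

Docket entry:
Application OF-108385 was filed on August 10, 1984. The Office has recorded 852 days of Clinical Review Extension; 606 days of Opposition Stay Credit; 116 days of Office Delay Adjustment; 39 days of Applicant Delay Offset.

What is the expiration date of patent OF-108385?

Base term: filing date + 18 years → 10 August 2002.
Clinical Review Extension: +852 days → 9 December 2004.
Opposition Stay Credit: +606 days → 7 August 2006.
Office Delay Adjustment: +116 days → 1 December 2006.
Applicant Delay Offset: −39 days → 23 October 2006.

October 23, 2006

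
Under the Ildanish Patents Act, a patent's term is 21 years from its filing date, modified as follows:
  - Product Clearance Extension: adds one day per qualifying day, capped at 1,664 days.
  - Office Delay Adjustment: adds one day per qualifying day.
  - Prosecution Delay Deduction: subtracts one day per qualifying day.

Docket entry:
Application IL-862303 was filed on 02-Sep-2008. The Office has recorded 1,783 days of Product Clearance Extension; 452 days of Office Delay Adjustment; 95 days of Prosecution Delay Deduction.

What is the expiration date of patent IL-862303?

2035-03-16

Base term: filing date + 21 years → 2 September 2029.
Product Clearance Extension: 1783 days claimed exceeds the 1664-day cap, so +1664 days → 24 March 2034.
Office Delay Adjustment: +452 days → 19 June 2035.
Prosecution Delay Deduction: −95 days → 16 March 2035.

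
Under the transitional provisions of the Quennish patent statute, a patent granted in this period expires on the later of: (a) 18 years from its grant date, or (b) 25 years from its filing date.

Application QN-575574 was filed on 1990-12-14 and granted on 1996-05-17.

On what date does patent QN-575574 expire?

(a) grant + 18 years → 17 May 2014.
(b) filing + 25 years → 14 December 2015.
Later of the two: 14 December 2015.

December 14, 2015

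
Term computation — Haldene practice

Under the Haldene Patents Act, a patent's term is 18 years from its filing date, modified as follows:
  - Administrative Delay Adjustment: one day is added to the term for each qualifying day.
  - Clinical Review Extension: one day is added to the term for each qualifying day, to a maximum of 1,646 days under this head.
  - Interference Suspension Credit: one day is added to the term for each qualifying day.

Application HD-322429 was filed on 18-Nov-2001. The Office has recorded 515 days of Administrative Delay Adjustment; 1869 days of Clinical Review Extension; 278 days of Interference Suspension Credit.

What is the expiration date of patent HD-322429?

July 23, 2026

Base term: filing date + 18 years → 18 November 2019.
Administrative Delay Adjustment: +515 days → 16 April 2021.
Clinical Review Extension: 1869 days claimed exceeds the 1646-day cap, so +1646 days → 18 October 2025.
Interference Suspension Credit: +278 days → 23 July 2026.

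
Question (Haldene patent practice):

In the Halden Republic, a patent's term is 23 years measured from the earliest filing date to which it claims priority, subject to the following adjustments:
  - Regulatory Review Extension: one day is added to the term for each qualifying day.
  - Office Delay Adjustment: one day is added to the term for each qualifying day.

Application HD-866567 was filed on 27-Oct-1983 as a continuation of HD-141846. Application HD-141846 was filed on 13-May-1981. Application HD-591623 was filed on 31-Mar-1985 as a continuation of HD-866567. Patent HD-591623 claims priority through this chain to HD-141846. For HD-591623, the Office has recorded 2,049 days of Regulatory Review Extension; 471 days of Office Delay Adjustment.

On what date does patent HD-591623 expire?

Earliest priority filing: 13 May 1981.
Base term: 13 May 1981 + 23 years → 13 May 2004.
Regulatory Review Extension: +2049 days → 22 December 2009.
Office Delay Adjustment: +471 days → 7 April 2011.

2011-04-07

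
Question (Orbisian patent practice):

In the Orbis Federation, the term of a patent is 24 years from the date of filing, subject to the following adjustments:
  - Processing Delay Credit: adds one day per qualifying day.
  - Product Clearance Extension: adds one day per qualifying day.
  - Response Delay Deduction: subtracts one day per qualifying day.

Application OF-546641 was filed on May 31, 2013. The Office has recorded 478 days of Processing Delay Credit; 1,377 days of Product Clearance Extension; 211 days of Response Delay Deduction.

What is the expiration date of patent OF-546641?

November 30, 2041

Base term: filing date + 24 years → 31 May 2037.
Processing Delay Credit: +478 days → 21 September 2038.
Product Clearance Extension: +1377 days → 29 June 2042.
Response Delay Deduction: −211 days → 30 November 2041.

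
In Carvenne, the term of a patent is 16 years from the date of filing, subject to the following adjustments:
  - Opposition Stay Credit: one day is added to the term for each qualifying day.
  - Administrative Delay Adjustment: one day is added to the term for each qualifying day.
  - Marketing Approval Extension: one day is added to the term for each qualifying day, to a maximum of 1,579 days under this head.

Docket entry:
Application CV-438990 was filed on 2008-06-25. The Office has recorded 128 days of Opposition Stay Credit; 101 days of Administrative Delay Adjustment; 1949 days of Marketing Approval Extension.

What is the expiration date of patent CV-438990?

Base term: filing date + 16 years → 25 June 2024.
Opposition Stay Credit: +128 days → 31 October 2024.
Administrative Delay Adjustment: +101 days → 9 February 2025.
Marketing Approval Extension: 1949 days claimed exceeds the 1579-day cap, so +1579 days → 7 June 2029.

June 7, 2029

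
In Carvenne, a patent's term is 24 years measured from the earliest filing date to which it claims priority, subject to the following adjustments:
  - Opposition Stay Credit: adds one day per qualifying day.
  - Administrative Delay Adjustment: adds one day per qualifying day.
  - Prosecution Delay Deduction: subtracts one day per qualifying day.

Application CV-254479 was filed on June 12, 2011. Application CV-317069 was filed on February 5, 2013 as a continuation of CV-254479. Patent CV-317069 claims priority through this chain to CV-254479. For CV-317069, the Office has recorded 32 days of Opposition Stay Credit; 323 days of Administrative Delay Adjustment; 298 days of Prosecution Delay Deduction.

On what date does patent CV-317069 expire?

August 8, 2035

Earliest priority filing: 12 June 2011.
Base term: 12 June 2011 + 24 years → 12 June 2035.
Opposition Stay Credit: +32 days → 14 July 2035.
Administrative Delay Adjustment: +323 days → 1 June 2036.
Prosecution Delay Deduction: −298 days → 8 August 2035.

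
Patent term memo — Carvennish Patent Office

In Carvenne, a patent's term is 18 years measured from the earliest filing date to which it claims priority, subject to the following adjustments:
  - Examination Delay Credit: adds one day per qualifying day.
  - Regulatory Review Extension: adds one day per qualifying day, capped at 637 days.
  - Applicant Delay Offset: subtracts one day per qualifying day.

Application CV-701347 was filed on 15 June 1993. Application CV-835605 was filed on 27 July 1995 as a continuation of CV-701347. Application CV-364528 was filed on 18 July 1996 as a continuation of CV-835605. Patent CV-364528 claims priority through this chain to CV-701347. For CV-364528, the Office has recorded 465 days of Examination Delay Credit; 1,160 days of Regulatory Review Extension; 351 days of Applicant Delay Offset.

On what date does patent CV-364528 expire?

2013-07-05

Earliest priority filing: 15 June 1993.
Base term: 15 June 1993 + 18 years → 15 June 2011.
Examination Delay Credit: +465 days → 22 September 2012.
Regulatory Review Extension: 1160 days claimed exceeds the 637-day cap, so +637 days → 21 June 2014.
Applicant Delay Offset: −351 days → 5 July 2013.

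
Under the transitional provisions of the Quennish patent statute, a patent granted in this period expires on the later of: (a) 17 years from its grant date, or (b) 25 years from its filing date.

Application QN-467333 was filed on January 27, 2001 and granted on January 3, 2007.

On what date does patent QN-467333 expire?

(a) grant + 17 years → 3 January 2024.
(b) filing + 25 years → 27 January 2026.
Later of the two: 27 January 2026.

January 27, 2026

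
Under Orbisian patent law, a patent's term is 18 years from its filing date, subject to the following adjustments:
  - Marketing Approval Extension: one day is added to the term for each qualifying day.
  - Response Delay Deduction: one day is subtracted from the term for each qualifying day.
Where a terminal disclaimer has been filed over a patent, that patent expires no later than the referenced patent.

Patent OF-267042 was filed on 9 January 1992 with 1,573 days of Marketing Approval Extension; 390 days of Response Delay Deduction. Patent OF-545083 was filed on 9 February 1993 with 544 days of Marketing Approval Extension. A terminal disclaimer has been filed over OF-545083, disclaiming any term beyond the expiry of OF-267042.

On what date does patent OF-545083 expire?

Natural term of OF-545083:
  Base: filing + 18 years → 9 February 2011.
  Marketing Approval Extension: +544 days → 6 August 2012.
Expiry of referenced patent OF-267042:
  Base: filing + 18 years → 9 January 2010.
  Marketing Approval Extension: +1573 days → 1 May 2014.
  Response Delay Deduction: −390 days → 6 April 2013.
Terminal disclaimer: OF-545083 expires on the earlier of 6 August 2012 and 6 April 2013.

August 6, 2012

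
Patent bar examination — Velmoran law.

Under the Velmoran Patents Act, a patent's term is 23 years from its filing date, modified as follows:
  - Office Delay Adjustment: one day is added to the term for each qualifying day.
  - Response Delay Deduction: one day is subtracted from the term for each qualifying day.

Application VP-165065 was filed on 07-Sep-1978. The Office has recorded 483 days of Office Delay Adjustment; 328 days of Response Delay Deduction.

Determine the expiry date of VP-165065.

February 9, 2002

Base term: filing date + 23 years → 7 September 2001.
Office Delay Adjustment: +483 days → 3 January 2003.
Response Delay Deduction: −328 days → 9 February 2002.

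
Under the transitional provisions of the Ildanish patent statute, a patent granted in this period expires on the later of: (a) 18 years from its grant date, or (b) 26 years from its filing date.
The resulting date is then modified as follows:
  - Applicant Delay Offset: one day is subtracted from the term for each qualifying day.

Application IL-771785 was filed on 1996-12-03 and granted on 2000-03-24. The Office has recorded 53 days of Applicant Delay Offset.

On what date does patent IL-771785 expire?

2022-10-11

(a) grant + 18 years → 24 March 2018.
(b) filing + 26 years → 3 December 2022.
Later of the two: 3 December 2022.
Applicant Delay Offset: −53 days → 11 October 2022.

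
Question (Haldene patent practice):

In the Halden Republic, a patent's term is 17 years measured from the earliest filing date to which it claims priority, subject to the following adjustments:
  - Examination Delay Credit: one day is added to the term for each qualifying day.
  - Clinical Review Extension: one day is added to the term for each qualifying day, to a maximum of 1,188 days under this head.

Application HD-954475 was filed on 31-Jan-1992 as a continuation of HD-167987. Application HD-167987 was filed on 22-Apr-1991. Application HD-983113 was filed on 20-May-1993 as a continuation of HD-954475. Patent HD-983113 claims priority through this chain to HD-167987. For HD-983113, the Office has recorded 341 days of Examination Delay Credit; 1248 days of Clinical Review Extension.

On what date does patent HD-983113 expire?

June 29, 2012

Earliest priority filing: 22 April 1991.
Base term: 22 April 1991 + 17 years → 22 April 2008.
Examination Delay Credit: +341 days → 29 March 2009.
Clinical Review Extension: 1248 days claimed exceeds the 1188-day cap, so +1188 days → 29 June 2012.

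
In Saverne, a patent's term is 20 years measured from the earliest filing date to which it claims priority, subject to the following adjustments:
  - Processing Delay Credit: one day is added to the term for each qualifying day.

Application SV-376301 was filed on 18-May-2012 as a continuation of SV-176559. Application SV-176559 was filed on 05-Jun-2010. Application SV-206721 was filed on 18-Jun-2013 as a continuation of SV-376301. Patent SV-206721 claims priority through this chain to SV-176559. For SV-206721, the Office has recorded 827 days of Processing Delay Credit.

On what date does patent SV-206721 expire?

Earliest priority filing: 5 June 2010.
Base term: 5 June 2010 + 20 years → 5 June 2030.
Processing Delay Credit: +827 days → 9 September 2032.

2032-09-09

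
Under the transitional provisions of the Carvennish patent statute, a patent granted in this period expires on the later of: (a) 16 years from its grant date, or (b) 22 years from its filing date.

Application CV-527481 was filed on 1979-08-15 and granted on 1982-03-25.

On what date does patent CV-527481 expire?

August 15, 2001

(a) grant + 16 years → 25 March 1998.
(b) filing + 22 years → 15 August 2001.
Later of the two: 15 August 2001.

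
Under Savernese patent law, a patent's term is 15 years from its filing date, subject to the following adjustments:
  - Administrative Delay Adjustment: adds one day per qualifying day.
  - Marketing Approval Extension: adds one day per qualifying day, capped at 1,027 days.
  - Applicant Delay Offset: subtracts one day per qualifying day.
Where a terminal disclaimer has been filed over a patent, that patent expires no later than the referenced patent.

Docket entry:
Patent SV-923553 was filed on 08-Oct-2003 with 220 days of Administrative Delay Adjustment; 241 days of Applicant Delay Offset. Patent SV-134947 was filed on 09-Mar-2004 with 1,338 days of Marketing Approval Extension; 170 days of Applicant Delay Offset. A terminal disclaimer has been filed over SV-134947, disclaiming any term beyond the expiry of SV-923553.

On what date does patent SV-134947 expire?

Natural term of SV-134947:
  Base: filing + 15 years → 9 March 2019.
  Marketing Approval Extension: 1338 days claimed exceeds the 1027-day cap, so +1027 days → 30 December 2021.
  Applicant Delay Offset: −170 days → 13 July 2021.
Expiry of referenced patent SV-923553:
  Base: filing + 15 years → 8 October 2018.
  Administrative Delay Adjustment: +220 days → 16 May 2019.
  Applicant Delay Offset: −241 days → 17 September 2018.
Terminal disclaimer: SV-134947 expires on the earlier of 13 July 2021 and 17 September 2018.

September 17, 2018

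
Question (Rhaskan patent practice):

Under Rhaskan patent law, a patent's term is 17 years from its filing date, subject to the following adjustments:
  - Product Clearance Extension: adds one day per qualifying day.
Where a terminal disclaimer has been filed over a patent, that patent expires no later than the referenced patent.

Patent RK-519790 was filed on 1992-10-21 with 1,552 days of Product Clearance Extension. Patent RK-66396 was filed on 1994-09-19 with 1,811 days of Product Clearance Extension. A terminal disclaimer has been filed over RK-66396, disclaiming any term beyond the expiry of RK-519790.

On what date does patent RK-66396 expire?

Natural term of RK-66396:
  Base: filing + 17 years → 19 September 2011.
  Product Clearance Extension: +1811 days → 3 September 2016.
Expiry of referenced patent RK-519790:
  Base: filing + 17 years → 21 October 2009.
  Product Clearance Extension: +1552 days → 20 January 2014.
Terminal disclaimer: RK-66396 expires on the earlier of 3 September 2016 and 20 January 2014.

January 20, 2014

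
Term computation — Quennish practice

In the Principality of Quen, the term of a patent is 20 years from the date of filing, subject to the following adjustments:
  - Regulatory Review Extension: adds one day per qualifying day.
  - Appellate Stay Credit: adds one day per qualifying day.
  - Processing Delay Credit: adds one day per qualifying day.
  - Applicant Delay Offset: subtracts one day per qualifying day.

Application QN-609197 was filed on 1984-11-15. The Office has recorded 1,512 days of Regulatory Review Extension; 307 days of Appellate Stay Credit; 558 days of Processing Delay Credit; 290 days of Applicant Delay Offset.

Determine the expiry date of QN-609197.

Base term: filing date + 20 years → 15 November 2004.
Regulatory Review Extension: +1512 days → 5 January 2009.
Appellate Stay Credit: +307 days → 8 November 2009.
Processing Delay Credit: +558 days → 20 May 2011.
Applicant Delay Offset: −290 days → 3 August 2010.

August 3, 2010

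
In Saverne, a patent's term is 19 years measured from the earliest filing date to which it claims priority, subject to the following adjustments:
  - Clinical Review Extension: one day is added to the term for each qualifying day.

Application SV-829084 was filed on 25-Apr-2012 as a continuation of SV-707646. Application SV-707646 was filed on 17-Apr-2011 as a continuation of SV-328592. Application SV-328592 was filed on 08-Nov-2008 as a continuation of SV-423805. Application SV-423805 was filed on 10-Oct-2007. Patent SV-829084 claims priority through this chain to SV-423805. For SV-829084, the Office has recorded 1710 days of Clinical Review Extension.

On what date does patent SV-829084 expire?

2031-06-16

Earliest priority filing: 10 October 2007.
Base term: 10 October 2007 + 19 years → 10 October 2026.
Clinical Review Extension: +1710 days → 16 June 2031.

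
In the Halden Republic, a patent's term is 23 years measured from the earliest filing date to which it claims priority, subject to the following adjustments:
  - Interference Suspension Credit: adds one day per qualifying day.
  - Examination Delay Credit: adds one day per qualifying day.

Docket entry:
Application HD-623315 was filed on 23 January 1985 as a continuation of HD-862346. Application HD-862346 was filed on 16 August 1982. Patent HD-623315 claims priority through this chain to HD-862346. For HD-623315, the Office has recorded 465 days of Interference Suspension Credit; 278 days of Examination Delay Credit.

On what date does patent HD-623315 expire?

Earliest priority filing: 16 August 1982.
Base term: 16 August 1982 + 23 years → 16 August 2005.
Interference Suspension Credit: +465 days → 24 November 2006.
Examination Delay Credit: +278 days → 29 August 2007.

2007-08-29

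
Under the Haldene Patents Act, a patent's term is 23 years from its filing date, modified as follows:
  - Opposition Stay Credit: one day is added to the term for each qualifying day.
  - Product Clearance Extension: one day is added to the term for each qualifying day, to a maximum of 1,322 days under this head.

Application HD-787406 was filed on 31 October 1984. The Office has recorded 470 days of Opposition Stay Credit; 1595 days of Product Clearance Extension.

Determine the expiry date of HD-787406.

Base term: filing date + 23 years → 31 October 2007.
Opposition Stay Credit: +470 days → 12 February 2009.
Product Clearance Extension: 1595 days claimed exceeds the 1322-day cap, so +1322 days → 26 September 2012.

September 26, 2012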